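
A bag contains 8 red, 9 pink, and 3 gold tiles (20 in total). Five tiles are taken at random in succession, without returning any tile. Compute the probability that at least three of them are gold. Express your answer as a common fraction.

1/114

Sum the hypergeometric tail for j = 3,…,3 gold tiles.
Favorable = C(3,3)·C(17,2) = 136; total = C(20,5) = 15504.
P = 136/15504 = 1/114 ≈ 0.0088.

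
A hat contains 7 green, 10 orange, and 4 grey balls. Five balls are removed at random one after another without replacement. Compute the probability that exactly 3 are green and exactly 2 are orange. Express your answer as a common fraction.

25/323

Unordered draws without replacement: count favorable combinations over C(21,5).
Favorable = C(7,3) · C(10,2) · C(4,0) = 1575; total = C(21,5) = 20349.
P = 1575/20349 = 25/323 ≈ 0.0774.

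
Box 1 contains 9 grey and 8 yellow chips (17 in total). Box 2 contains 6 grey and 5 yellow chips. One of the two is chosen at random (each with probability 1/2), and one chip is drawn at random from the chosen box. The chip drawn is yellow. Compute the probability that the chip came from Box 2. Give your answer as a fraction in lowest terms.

P(yellow | Box 1) = 8/17; P(yellow | Box 2) = 5/11.
P(yellow) = 1/2·8/17 + 1/2·5/11 = 173/374.
By Bayes' rule, P(Box 2 | yellow) = 5/22 / 173/374 = 85/173 ≈ 0.4913.

85/173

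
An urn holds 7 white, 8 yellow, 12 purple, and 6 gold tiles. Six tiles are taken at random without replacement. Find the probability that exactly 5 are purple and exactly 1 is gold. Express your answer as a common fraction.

Unordered draws without replacement: count favorable combinations over C(33,6).
Favorable = C(7,0) · C(8,0) · C(12,5) · C(6,1) = 4752; total = C(33,6) = 1107568.
P = 4752/1107568 = 27/6293 ≈ 0.0043.

27/6293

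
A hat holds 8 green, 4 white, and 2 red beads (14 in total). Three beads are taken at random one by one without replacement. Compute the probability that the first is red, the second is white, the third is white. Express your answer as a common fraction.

1/91

Multiply the conditional probability of each draw in order, without replacement, so each draw removes one from its color and from the total.
P = (2/14) · (4/13) · (3/12) = 1/91 ≈ 0.0110.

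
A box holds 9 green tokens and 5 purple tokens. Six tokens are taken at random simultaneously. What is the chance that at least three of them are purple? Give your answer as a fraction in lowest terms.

Sum the hypergeometric tail for j = 3,…,5 purple tokens.
Favorable = C(5,3)·C(9,3) + C(5,4)·C(9,2) + C(5,5)·C(9,1) = 1029; total = C(14,6) = 3003.
P = 1029/3003 = 49/143 ≈ 0.3427.

49/143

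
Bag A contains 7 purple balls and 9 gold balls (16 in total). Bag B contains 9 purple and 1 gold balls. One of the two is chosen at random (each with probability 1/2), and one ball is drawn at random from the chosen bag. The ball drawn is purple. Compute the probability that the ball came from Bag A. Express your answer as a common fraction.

P(purple | Bag A) = 7/16; P(purple | Bag B) = 9/10.
P(purple) = 1/2·7/16 + 1/2·9/10 = 107/160.
By Bayes' rule, P(Bag A | purple) = 7/32 / 107/160 = 35/107 ≈ 0.3271.

35/107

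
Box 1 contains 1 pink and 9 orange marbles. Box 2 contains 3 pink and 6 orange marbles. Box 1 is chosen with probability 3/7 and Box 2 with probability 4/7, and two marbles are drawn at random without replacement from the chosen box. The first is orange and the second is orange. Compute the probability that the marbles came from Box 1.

P(E | Box 1) = 4/5; P(E | Box 2) = 5/12.
P(E) = 3/7·4/5 + 4/7·5/12 = 61/105.
By Bayes' rule, P(Box 1 | E) = 12/35 / 61/105 = 36/61 ≈ 0.5902.

36/61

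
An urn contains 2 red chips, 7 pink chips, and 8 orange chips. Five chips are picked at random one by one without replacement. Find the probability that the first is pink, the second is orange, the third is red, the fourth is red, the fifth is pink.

Multiply the conditional probability of each draw in order, without replacement, so each draw removes one from its color and from the total.
P = (7/17) · (8/16) · (2/15) · (1/14) · (6/13) = 1/1105 ≈ 0.0009.

1/1105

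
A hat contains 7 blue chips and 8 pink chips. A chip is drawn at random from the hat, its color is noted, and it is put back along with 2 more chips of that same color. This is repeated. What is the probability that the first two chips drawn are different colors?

Either blue then pink, or pink then blue; after the first draw the total is 17.
P = (7/15)·(8/17) + (8/15)·(7/17) = 112/255 ≈ 0.4392.

112/255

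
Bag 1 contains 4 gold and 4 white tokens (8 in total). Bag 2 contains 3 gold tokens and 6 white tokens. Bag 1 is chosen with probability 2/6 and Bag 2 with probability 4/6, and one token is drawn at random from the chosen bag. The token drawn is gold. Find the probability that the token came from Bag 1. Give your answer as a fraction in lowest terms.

3/7

P(gold | Bag 1) = 1/2; P(gold | Bag 2) = 1/3.
P(gold) = 1/3·1/2 + 2/3·1/3 = 7/18.
By Bayes' rule, P(Bag 1 | gold) = 1/6 / 7/18 = 3/7 ≈ 0.4286.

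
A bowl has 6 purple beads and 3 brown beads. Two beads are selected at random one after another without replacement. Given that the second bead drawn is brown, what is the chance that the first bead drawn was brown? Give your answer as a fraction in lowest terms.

1/4

P(first=brown and the second bead drawn is brown) = (3/9)·(2/8) = 1/12.
P(the second bead drawn is brown) = Σ over first color = 1/4 + 1/12 = 1/3.
By Bayes, P(first=brown | the second bead drawn is brown) = 1/12 / 1/3 = 1/4 ≈ 0.2500.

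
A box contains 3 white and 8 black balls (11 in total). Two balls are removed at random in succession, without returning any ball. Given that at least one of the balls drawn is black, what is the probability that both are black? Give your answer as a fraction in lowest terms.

7/13

P(both black) = C(8,2)/C(11,2) = 28/55; P(at least one black) = 1 − C(3,2)/C(11,2) = 52/55.
Since 'both black' ⊆ 'at least one black', P(both | at least one) = 28/55 / 52/55 = 7/13 ≈ 0.5385.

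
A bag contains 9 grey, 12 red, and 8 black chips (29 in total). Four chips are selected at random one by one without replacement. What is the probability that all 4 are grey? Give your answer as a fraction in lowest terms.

Unordered draws without replacement: count favorable combinations over C(29,4).
Favorable = C(9,4) · C(12,0) · C(8,0) = 126; total = C(29,4) = 23751.
P = 126/23751 = 2/377 ≈ 0.0053.

2/377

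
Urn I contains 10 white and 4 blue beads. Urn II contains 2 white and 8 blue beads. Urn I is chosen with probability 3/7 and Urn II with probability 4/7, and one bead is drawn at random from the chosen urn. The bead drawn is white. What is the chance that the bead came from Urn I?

P(white | Urn I) = 5/7; P(white | Urn II) = 1/5.
P(white) = 3/7·5/7 + 4/7·1/5 = 103/245.
By Bayes' rule, P(Urn I | white) = 15/49 / 103/245 = 75/103 ≈ 0.7282.

75/103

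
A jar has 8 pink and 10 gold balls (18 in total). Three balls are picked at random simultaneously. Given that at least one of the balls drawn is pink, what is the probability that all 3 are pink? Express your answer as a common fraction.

P(all 3 pink) = C(8,3)/C(18,3) = 7/102; P(at least one pink) = 1 − C(10,3)/C(18,3) = 29/34.
Since 'all 3 pink' ⊆ 'at least one pink', P(all 3 | at least one) = 7/102 / 29/34 = 7/87 ≈ 0.0805.

7/87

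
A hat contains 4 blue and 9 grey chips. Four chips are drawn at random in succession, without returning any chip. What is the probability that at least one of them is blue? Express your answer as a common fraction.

589/715

Use the complement: P(at least one blue) = 1 − P(no blue).
P(none) = C(9,4)/C(13,4) = 126/715.
So P = 1 − 126/715 = 589/715 ≈ 0.8238.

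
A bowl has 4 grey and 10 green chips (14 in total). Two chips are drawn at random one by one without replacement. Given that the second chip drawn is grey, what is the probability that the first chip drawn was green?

10/13

P(first=green and the second chip drawn is grey) = (10/14)·(4/13) = 20/91.
P(the second chip drawn is grey) = Σ over first color = 6/91 + 20/91 = 2/7.
By Bayes, P(first=green | the second chip drawn is grey) = 20/91 / 2/7 = 10/13 ≈ 0.7692.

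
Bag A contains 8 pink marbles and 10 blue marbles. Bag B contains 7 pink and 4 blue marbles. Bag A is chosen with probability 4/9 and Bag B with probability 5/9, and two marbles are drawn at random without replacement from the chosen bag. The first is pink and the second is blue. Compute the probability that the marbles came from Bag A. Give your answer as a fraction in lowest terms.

880/1951

P(E | Bag A) = 40/153; P(E | Bag B) = 14/55.
P(E) = 4/9·40/153 + 5/9·14/55 = 3902/15147.
By Bayes' rule, P(Bag A | E) = 160/1377 / 3902/15147 = 880/1951 ≈ 0.4511.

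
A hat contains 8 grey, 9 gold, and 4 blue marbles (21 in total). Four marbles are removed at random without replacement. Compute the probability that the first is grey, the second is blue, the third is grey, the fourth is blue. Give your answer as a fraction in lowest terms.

Multiply the conditional probability of each draw in order, without replacement, so each draw removes one from its color and from the total.
P = (8/21) · (4/20) · (7/19) · (3/18) = 4/855 ≈ 0.0047.

4/855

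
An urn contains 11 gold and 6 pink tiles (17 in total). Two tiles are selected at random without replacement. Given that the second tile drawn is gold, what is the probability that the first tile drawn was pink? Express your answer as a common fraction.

P(first=pink and the second tile drawn is gold) = (6/17)·(11/16) = 33/136.
P(the second tile drawn is gold) = Σ over first color = 55/136 + 33/136 = 11/17.
By Bayes, P(first=pink | the second tile drawn is gold) = 33/136 / 11/17 = 3/8 ≈ 0.3750.

3/8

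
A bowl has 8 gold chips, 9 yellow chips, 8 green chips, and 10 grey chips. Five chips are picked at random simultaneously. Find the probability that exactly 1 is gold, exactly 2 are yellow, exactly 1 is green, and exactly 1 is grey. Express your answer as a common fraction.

2880/40579

Unordered draws without replacement: count favorable combinations over C(35,5).
Favorable = C(8,1) · C(9,2) · C(8,1) · C(10,1) = 23040; total = C(35,5) = 324632.
P = 23040/324632 = 2880/40579 ≈ 0.0710.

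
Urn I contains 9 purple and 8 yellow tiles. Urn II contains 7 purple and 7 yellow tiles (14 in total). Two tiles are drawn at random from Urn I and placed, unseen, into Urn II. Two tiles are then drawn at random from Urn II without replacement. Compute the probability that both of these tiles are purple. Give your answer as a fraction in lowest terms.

Condition on how many of the transferred tiles are purple (from Urn I: 9 purple of 17; then Urn II has 16 total).
  0 purple: C(9,0)C(8,2)/C(17,2) = 7/34; then P = C(7,2)/C(16,2) = 7/40
  1 purple: C(9,1)C(8,1)/C(17,2) = 9/17; then P = C(8,2)/C(16,2) = 7/30
  2 purple: C(9,2)C(8,0)/C(17,2) = 9/34; then P = C(9,2)/C(16,2) = 3/10
P(both purple) = 65/272 ≈ 0.2390.

65/272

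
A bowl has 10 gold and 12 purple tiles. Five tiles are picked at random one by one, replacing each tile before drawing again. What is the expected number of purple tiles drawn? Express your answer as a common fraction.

30/11

By linearity of expectation, E[X] = Σ P(draw i is purple); each independent draw has P(purple) = 12/22.
E[X] = 5 · 12/22 = 30/11 ≈ 2.7273.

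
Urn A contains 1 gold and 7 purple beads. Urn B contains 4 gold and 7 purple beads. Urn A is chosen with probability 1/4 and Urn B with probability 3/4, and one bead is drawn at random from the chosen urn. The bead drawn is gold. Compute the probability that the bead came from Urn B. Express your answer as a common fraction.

96/107

P(gold | Urn A) = 1/8; P(gold | Urn B) = 4/11.
P(gold) = 1/4·1/8 + 3/4·4/11 = 107/352.
By Bayes' rule, P(Urn B | gold) = 3/11 / 107/352 = 96/107 ≈ 0.8972.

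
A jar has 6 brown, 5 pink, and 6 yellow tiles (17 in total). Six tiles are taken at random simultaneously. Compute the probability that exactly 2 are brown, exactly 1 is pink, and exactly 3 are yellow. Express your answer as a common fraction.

Unordered draws without replacement: count favorable combinations over C(17,6).
Favorable = C(6,2) · C(5,1) · C(6,3) = 1500; total = C(17,6) = 12376.
P = 1500/12376 = 375/3094 ≈ 0.1212.

375/3094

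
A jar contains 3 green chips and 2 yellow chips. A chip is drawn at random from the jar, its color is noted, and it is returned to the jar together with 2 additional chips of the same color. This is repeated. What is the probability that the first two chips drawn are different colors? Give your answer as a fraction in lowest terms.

12/35

Either yellow then green, or green then yellow; after the first draw the total is 7.
P = (2/5)·(3/7) + (3/5)·(2/7) = 12/35 ≈ 0.3429.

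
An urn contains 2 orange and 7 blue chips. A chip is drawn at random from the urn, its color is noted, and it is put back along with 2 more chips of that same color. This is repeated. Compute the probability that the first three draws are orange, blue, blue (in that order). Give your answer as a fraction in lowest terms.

Track the composition after each reinforcement of +2.
P = (2/9) · (7/11) · (9/13) = 14/143 ≈ 0.0979.

14/143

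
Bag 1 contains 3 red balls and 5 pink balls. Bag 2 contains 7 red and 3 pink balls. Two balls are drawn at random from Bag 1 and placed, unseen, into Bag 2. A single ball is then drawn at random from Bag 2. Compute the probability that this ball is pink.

Condition on how many of the transferred balls are pink (from Bag 1: 5 pink of 8; then Bag 2 has 12 total).
  0 pink: C(5,0)C(3,2)/C(8,2) = 3/28; then P = 3/12
  1 pink: C(5,1)C(3,1)/C(8,2) = 15/28; then P = 4/12
  2 pink: C(5,2)C(3,0)/C(8,2) = 5/14; then P = 5/12
P(pink from Bag 2) = 17/48 ≈ 0.3542.

17/48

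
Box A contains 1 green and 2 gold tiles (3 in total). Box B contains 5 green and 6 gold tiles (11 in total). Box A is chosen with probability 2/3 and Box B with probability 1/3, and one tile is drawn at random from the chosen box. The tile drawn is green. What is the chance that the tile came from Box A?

P(green | Box A) = 1/3; P(green | Box B) = 5/11.
P(green) = 2/3·1/3 + 1/3·5/11 = 37/99.
By Bayes' rule, P(Box A | green) = 2/9 / 37/99 = 22/37 ≈ 0.5946.

22/37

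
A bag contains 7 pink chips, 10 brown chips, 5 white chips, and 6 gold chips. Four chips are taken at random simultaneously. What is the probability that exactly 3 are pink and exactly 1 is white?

Unordered draws without replacement: count favorable combinations over C(28,4).
Favorable = C(7,3) · C(10,0) · C(5,1) · C(6,0) = 175; total = C(28,4) = 20475.
P = 175/20475 = 1/117 ≈ 0.0085.

1/117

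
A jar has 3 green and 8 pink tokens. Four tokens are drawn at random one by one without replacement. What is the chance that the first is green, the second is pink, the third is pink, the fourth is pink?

Multiply the conditional probability of each draw in order, without replacement, so each draw removes one from its color and from the total.
P = (3/11) · (8/10) · (7/9) · (6/8) = 7/55 ≈ 0.1273.

7/55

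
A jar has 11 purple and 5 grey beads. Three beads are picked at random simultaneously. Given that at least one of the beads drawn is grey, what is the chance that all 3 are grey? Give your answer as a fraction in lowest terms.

2/79

P(all 3 grey) = C(5,3)/C(16,3) = 1/56; P(at least one grey) = 1 − C(11,3)/C(16,3) = 79/112.
Since 'all 3 grey' ⊆ 'at least one grey', P(all 3 | at least one) = 1/56 / 79/112 = 2/79 ≈ 0.0253.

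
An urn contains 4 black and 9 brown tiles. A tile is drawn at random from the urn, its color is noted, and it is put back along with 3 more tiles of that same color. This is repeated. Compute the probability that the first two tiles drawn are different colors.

Either black then brown, or brown then black; after the first draw the total is 16.
P = (4/13)·(9/16) + (9/13)·(4/16) = 9/26 ≈ 0.3462.

9/26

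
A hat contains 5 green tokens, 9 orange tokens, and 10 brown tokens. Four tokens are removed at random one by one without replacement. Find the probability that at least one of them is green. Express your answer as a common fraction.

Use the complement: P(at least one green) = 1 − P(no green).
P(none) = C(19,4)/C(24,4) = 3876/10626.
So P = 1 − 3876/10626 = 1125/1771 ≈ 0.6352.

1125/1771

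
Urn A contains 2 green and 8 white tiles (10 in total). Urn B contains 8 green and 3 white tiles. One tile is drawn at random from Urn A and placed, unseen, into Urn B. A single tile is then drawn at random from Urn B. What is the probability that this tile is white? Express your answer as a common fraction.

Condition on how many of the transferred tiles are white (from Urn A: 8 white of 10; then Urn B has 12 total).
  0 white: C(8,0)C(2,1)/C(10,1) = 1/5; then P = 3/12
  1 white: C(8,1)C(2,0)/C(10,1) = 4/5; then P = 4/12
P(white from Urn B) = 19/60 ≈ 0.3167.

19/60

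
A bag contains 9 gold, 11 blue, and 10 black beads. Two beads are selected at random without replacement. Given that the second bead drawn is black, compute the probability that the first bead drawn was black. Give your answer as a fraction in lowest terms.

9/29

P(first=black and the second bead drawn is black) = (10/30)·(9/29) = 3/29.
P(the second bead drawn is black) = Σ over first color = 3/29 + 11/87 + 3/29 = 1/3.
By Bayes, P(first=black | the second bead drawn is black) = 3/29 / 1/3 = 9/29 ≈ 0.3103.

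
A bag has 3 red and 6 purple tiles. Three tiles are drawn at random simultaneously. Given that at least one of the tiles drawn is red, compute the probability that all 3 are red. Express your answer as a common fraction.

1/64

P(all 3 red) = C(3,3)/C(9,3) = 1/84; P(at least one red) = 1 − C(6,3)/C(9,3) = 16/21.
Since 'all 3 red' ⊆ 'at least one red', P(all 3 | at least one) = 1/84 / 16/21 = 1/64 ≈ 0.0156.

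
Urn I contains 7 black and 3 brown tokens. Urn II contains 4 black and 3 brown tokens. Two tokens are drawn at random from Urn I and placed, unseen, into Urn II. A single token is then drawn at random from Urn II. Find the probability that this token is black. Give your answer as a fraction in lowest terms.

3/5

Condition on how many of the transferred tokens are black (from Urn I: 7 black of 10; then Urn II has 9 total).
  0 black: C(7,0)C(3,2)/C(10,2) = 1/15; then P = 4/9
  1 black: C(7,1)C(3,1)/C(10,2) = 7/15; then P = 5/9
  2 black: C(7,2)C(3,0)/C(10,2) = 7/15; then P = 6/9
P(black from Urn II) = 3/5 ≈ 0.6000.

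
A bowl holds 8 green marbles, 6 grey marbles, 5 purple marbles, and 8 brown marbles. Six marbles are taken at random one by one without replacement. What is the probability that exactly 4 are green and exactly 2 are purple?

70/29601

Unordered draws without replacement: count favorable combinations over C(27,6).
Favorable = C(8,4) · C(6,0) · C(5,2) · C(8,0) = 700; total = C(27,6) = 296010.
P = 700/296010 = 70/29601 ≈ 0.0024.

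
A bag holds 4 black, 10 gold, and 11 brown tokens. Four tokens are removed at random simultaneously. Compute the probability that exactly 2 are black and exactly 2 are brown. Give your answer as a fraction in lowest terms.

Unordered draws without replacement: count favorable combinations over C(25,4).
Favorable = C(4,2) · C(10,0) · C(11,2) = 330; total = C(25,4) = 12650.
P = 330/12650 = 3/115 ≈ 0.0261.

3/115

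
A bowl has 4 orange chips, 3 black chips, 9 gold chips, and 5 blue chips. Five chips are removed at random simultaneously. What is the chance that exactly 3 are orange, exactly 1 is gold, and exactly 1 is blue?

Unordered draws without replacement: count favorable combinations over C(21,5).
Favorable = C(4,3) · C(3,0) · C(9,1) · C(5,1) = 180; total = C(21,5) = 20349.
P = 180/20349 = 20/2261 ≈ 0.0088.

20/2261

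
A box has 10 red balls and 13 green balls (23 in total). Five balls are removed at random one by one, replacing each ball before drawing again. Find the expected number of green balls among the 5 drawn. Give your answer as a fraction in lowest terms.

65/23

By linearity of expectation, E[X] = Σ P(draw i is green); each independent draw has P(green) = 13/23.
E[X] = 5 · 13/23 = 65/23 ≈ 2.8261.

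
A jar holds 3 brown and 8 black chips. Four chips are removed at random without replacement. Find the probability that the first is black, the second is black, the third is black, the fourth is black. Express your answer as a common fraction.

Multiply the conditional probability of each draw in order, without replacement, so each draw removes one from its color and from the total.
P = (8/11) · (7/10) · (6/9) · (5/8) = 7/33 ≈ 0.2121.

7/33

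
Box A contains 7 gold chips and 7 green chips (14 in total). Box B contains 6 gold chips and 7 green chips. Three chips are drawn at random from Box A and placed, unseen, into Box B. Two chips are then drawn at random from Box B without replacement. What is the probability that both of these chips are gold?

107/520

Condition on how many of the transferred chips are gold (from Box A: 7 gold of 14; then Box B has 16 total).
  0 gold: C(7,0)C(7,3)/C(14,3) = 5/52; then P = C(6,2)/C(16,2) = 1/8
  1 gold: C(7,1)C(7,2)/C(14,3) = 21/52; then P = C(7,2)/C(16,2) = 7/40
  2 gold: C(7,2)C(7,1)/C(14,3) = 21/52; then P = C(8,2)/C(16,2) = 7/30
  3 gold: C(7,3)C(7,0)/C(14,3) = 5/52; then P = C(9,2)/C(16,2) = 3/10
P(both gold) = 107/520 ≈ 0.2058.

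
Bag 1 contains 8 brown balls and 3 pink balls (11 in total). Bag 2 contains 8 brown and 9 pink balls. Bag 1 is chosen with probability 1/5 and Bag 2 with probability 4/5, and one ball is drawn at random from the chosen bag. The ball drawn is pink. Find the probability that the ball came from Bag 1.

P(pink | Bag 1) = 3/11; P(pink | Bag 2) = 9/17.
P(pink) = 1/5·3/11 + 4/5·9/17 = 447/935.
By Bayes' rule, P(Bag 1 | pink) = 3/55 / 447/935 = 17/149 ≈ 0.1141.

17/149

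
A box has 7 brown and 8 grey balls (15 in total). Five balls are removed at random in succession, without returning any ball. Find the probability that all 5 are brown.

1/143

Unordered draws without replacement: count favorable combinations over C(15,5).
Favorable = C(7,5) · C(8,0) = 21; total = C(15,5) = 3003.
P = 21/3003 = 1/143 ≈ 0.0070.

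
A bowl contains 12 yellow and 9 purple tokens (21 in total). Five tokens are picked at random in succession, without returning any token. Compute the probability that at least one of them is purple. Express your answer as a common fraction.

2173/2261

Use the complement: P(at least one purple) = 1 − P(no purple).
P(none) = C(12,5)/C(21,5) = 792/20349.
So P = 1 − 792/20349 = 2173/2261 ≈ 0.9611.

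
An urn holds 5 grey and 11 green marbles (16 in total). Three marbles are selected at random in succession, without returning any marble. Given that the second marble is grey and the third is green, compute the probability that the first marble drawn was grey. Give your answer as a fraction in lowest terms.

2/7

P(first=grey and the second marble is grey and the third is green) = (5/16)·(4/15)·(11/14) = 11/168.
P(E) = Σ over first color = 11/168 + 55/336 = 11/48.
By Bayes, P(first=grey | E) = 11/168 / 11/48 = 2/7 ≈ 0.2857.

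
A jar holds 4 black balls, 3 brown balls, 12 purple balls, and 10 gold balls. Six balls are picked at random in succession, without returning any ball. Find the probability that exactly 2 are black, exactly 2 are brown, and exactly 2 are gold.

9/5278

Unordered draws without replacement: count favorable combinations over C(29,6).
Favorable = C(4,2) · C(3,2) · C(12,0) · C(10,2) = 810; total = C(29,6) = 475020.
P = 810/475020 = 9/5278 ≈ 0.0017.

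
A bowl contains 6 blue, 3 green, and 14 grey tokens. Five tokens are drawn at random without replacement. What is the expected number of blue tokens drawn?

30/23

By linearity of expectation, E[X] = Σ P(draw i is blue); by symmetry each draw (even without replacement) has P(blue) = 6/23.
E[X] = 5 · 6/23 = 30/23 ≈ 1.3043.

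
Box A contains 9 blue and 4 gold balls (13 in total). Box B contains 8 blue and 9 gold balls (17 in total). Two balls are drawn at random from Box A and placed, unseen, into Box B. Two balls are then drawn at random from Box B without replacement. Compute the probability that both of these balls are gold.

541/2223

Condition on how many of the transferred balls are gold (from Box A: 4 gold of 13; then Box B has 19 total).
  0 gold: C(4,0)C(9,2)/C(13,2) = 6/13; then P = C(9,2)/C(19,2) = 4/19
  1 gold: C(4,1)C(9,1)/C(13,2) = 6/13; then P = C(10,2)/C(19,2) = 5/19
  2 gold: C(4,2)C(9,0)/C(13,2) = 1/13; then P = C(11,2)/C(19,2) = 55/171
P(both gold) = 541/2223 ≈ 0.2434.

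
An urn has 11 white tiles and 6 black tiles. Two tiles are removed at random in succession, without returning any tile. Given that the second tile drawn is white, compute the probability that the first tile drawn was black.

P(first=black and the second tile drawn is white) = (6/17)·(11/16) = 33/136.
P(the second tile drawn is white) = Σ over first color = 55/136 + 33/136 = 11/17.
By Bayes, P(first=black | the second tile drawn is white) = 33/136 / 11/17 = 3/8 ≈ 0.3750.

3/8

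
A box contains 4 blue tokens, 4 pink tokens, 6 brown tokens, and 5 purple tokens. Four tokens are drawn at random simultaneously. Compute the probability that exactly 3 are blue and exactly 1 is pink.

Unordered draws without replacement: count favorable combinations over C(19,4).
Favorable = C(4,3) · C(4,1) · C(6,0) · C(5,0) = 16; total = C(19,4) = 3876.
P = 16/3876 = 4/969 ≈ 0.0041.

4/969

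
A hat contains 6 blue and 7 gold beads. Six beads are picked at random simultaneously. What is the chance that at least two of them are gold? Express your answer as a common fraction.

1673/1716

Sum the hypergeometric tail for j = 2,…,6 gold beads.
Favorable = C(7,2)·C(6,4) + C(7,3)·C(6,3) + C(7,4)·C(6,2) + C(7,5)·C(6,1) + C(7,6)·C(6,0) = 1673; total = C(13,6) = 1716.
P = 1673/1716 = 1673/1716 ≈ 0.9749.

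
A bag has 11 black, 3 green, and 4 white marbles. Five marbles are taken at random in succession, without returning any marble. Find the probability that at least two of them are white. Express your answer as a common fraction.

61/204

Sum the hypergeometric tail for j = 2,…,4 white marbles.
Favorable = C(4,2)·C(14,3) + C(4,3)·C(14,2) + C(4,4)·C(14,1) = 2562; total = C(18,5) = 8568.
P = 2562/8568 = 61/204 ≈ 0.2990.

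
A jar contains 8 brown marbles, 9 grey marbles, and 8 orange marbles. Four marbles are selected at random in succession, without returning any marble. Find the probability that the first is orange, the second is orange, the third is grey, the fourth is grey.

Multiply the conditional probability of each draw in order, without replacement, so each draw removes one from its color and from the total.
P = (8/25) · (7/24) · (9/23) · (8/22) = 84/6325 ≈ 0.0133.

84/6325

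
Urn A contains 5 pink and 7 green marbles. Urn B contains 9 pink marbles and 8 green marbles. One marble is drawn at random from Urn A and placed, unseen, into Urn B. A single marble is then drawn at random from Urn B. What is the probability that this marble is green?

Condition on how many of the transferred marbles are green (from Urn A: 7 green of 12; then Urn B has 18 total).
  0 green: C(7,0)C(5,1)/C(12,1) = 5/12; then P = 8/18
  1 green: C(7,1)C(5,0)/C(12,1) = 7/12; then P = 9/18
P(green from Urn B) = 103/216 ≈ 0.4769.

103/216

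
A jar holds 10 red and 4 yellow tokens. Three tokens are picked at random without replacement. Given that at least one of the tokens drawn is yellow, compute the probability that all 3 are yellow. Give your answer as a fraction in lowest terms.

P(all 3 yellow) = C(4,3)/C(14,3) = 1/91; P(at least one yellow) = 1 − C(10,3)/C(14,3) = 61/91.
Since 'all 3 yellow' ⊆ 'at least one yellow', P(all 3 | at least one) = 1/91 / 61/91 = 1/61 ≈ 0.0164.

1/61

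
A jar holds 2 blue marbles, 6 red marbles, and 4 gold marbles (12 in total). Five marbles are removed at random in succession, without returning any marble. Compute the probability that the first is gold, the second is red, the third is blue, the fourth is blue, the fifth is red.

Multiply the conditional probability of each draw in order, without replacement, so each draw removes one from its color and from the total.
P = (4/12) · (6/11) · (2/10) · (1/9) · (5/8) = 1/396 ≈ 0.0025.

1/396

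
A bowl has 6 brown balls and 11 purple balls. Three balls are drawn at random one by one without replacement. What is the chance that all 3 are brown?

Unordered draws without replacement: count favorable combinations over C(17,3).
Favorable = C(6,3) · C(11,0) = 20; total = C(17,3) = 680.
P = 20/680 = 1/34 ≈ 0.0294.

1/34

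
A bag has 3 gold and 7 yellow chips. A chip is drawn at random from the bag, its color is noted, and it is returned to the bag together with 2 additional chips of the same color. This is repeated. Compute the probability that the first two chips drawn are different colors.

7/20

Either yellow then gold, or gold then yellow; after the first draw the total is 12.
P = (7/10)·(3/12) + (3/10)·(7/12) = 7/20 ≈ 0.3500.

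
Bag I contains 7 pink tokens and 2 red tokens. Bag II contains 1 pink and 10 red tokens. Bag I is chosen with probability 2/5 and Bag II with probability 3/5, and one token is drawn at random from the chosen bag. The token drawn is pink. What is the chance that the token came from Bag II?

27/181

P(pink | Bag I) = 7/9; P(pink | Bag II) = 1/11.
P(pink) = 2/5·7/9 + 3/5·1/11 = 181/495.
By Bayes' rule, P(Bag II | pink) = 3/55 / 181/495 = 27/181 ≈ 0.1492.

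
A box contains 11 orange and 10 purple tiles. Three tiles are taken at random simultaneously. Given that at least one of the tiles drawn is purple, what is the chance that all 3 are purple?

24/233

P(all 3 purple) = C(10,3)/C(21,3) = 12/133; P(at least one purple) = 1 − C(11,3)/C(21,3) = 233/266.
Since 'all 3 purple' ⊆ 'at least one purple', P(all 3 | at least one) = 12/133 / 233/266 = 24/233 ≈ 0.1030.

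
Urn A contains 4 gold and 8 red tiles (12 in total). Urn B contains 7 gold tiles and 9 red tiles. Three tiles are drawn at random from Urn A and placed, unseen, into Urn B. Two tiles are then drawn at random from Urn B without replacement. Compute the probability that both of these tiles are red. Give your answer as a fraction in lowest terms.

Condition on how many of the transferred tiles are red (from Urn A: 8 red of 12; then Urn B has 19 total).
  0 red: C(8,0)C(4,3)/C(12,3) = 1/55; then P = C(9,2)/C(19,2) = 4/19
  1 red: C(8,1)C(4,2)/C(12,3) = 12/55; then P = C(10,2)/C(19,2) = 5/19
  2 red: C(8,2)C(4,1)/C(12,3) = 28/55; then P = C(11,2)/C(19,2) = 55/171
  3 red: C(8,3)C(4,0)/C(12,3) = 14/55; then P = C(12,2)/C(19,2) = 22/57
P(both red) = 32/99 ≈ 0.3232.

32/99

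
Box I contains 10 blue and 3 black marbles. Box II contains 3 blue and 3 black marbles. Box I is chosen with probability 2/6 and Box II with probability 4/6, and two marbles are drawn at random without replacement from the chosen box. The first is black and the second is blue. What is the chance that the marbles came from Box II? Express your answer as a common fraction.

P(E | Box I) = 5/26; P(E | Box II) = 3/10.
P(E) = 1/3·5/26 + 2/3·3/10 = 103/390.
By Bayes' rule, P(Box II | E) = 1/5 / 103/390 = 78/103 ≈ 0.7573.

78/103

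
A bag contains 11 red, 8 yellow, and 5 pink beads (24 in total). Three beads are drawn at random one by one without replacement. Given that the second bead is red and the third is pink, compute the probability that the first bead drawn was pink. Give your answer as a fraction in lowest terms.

2/11

P(first=pink and the second bead is red and the third is pink) = (5/24)·(11/23)·(4/22) = 5/276.
P(E) = Σ over first color = 25/552 + 5/138 + 5/276 = 55/552.
By Bayes, P(first=pink | E) = 5/276 / 55/552 = 2/11 ≈ 0.1818.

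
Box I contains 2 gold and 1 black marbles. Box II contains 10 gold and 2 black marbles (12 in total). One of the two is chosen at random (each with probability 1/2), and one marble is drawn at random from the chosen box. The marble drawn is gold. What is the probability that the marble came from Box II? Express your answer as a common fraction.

P(gold | Box I) = 2/3; P(gold | Box II) = 5/6.
P(gold) = 1/2·2/3 + 1/2·5/6 = 3/4.
By Bayes' rule, P(Box II | gold) = 5/12 / 3/4 = 5/9 ≈ 0.5556.

5/9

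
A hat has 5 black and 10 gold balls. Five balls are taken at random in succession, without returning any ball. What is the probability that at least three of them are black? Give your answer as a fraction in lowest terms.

Sum the hypergeometric tail for j = 3,…,5 black balls.
Favorable = C(5,3)·C(10,2) + C(5,4)·C(10,1) + C(5,5)·C(10,0) = 501; total = C(15,5) = 3003.
P = 501/3003 = 167/1001 ≈ 0.1668.

167/1001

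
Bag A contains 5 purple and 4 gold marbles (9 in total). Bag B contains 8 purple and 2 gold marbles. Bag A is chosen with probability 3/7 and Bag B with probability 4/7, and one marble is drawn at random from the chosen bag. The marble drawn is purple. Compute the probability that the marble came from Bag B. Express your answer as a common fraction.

48/73

P(purple | Bag A) = 5/9; P(purple | Bag B) = 4/5.
P(purple) = 3/7·5/9 + 4/7·4/5 = 73/105.
By Bayes' rule, P(Bag B | purple) = 16/35 / 73/105 = 48/73 ≈ 0.6575.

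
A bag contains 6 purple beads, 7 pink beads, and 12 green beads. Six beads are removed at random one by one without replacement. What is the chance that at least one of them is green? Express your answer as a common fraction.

3986/4025

Use the complement: P(at least one green) = 1 − P(no green).
P(none) = C(13,6)/C(25,6) = 1716/177100.
So P = 1 − 1716/177100 = 3986/4025 ≈ 0.9903.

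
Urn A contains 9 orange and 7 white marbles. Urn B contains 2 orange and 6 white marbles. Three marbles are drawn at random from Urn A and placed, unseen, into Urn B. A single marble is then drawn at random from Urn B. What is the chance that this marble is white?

Condition on how many of the transferred marbles are white (from Urn A: 7 white of 16; then Urn B has 11 total).
  0 white: C(7,0)C(9,3)/C(16,3) = 3/20; then P = 6/11
  1 white: C(7,1)C(9,2)/C(16,3) = 9/20; then P = 7/11
  2 white: C(7,2)C(9,1)/C(16,3) = 27/80; then P = 8/11
  3 white: C(7,3)C(9,0)/C(16,3) = 1/16; then P = 9/11
P(white from Urn B) = 117/176 ≈ 0.6648.

117/176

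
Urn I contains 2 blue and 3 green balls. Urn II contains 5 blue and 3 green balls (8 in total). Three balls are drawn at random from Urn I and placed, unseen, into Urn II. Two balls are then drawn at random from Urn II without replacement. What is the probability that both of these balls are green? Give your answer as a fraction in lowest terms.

Condition on how many of the transferred balls are green (from Urn I: 3 green of 5; then Urn II has 11 total).
  1 green: C(3,1)C(2,2)/C(5,3) = 3/10; then P = C(4,2)/C(11,2) = 6/55
  2 green: C(3,2)C(2,1)/C(5,3) = 3/5; then P = C(5,2)/C(11,2) = 2/11
  3 green: C(3,3)C(2,0)/C(5,3) = 1/10; then P = C(6,2)/C(11,2) = 3/11
P(both green) = 93/550 ≈ 0.1691.

93/550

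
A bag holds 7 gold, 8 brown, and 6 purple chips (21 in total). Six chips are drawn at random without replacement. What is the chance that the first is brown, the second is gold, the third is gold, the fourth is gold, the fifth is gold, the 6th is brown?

7/5814

Multiply the conditional probability of each draw in order, without replacement, so each draw removes one from its color and from the total.
P = (8/21) · (7/20) · (6/19) · (5/18) · (4/17) · (7/16) = 7/5814 ≈ 0.0012.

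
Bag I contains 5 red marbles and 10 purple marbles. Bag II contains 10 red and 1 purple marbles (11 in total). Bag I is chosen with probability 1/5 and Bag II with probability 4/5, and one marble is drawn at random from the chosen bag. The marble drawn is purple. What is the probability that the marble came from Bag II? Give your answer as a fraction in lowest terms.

6/17

P(purple | Bag I) = 2/3; P(purple | Bag II) = 1/11.
P(purple) = 1/5·2/3 + 4/5·1/11 = 34/165.
By Bayes' rule, P(Bag II | purple) = 4/55 / 34/165 = 6/17 ≈ 0.3529.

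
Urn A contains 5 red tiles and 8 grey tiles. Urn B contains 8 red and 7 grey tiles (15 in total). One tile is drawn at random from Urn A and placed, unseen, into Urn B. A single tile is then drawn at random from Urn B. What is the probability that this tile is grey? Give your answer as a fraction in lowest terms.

99/208

Condition on how many of the transferred tiles are grey (from Urn A: 8 grey of 13; then Urn B has 16 total).
  0 grey: C(8,0)C(5,1)/C(13,1) = 5/13; then P = 7/16
  1 grey: C(8,1)C(5,0)/C(13,1) = 8/13; then P = 8/16
P(grey from Urn B) = 99/208 ≈ 0.4760.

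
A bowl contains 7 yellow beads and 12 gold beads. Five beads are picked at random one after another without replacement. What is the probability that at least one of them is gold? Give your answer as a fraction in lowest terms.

Use the complement: P(at least one gold) = 1 − P(no gold).
P(none) = C(7,5)/C(19,5) = 21/11628.
So P = 1 − 21/11628 = 3869/3876 ≈ 0.9982.

3869/3876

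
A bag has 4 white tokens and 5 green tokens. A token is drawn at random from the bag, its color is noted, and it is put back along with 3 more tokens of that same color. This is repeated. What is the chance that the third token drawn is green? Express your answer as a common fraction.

Sum over the four possibilities for the first two draws (green/not-green each), tracking how the green count and total change by +3 per draw.
P(third is green) = 5/9 ≈ 0.5556. (In a Pólya urn every draw has the same marginal probability 5/9.)

5/9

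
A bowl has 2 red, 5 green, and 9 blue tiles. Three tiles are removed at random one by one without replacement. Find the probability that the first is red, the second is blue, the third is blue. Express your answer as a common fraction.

Multiply the conditional probability of each draw in order, without replacement, so each draw removes one from its color and from the total.
P = (2/16) · (9/15) · (8/14) = 3/70 ≈ 0.0429.

3/70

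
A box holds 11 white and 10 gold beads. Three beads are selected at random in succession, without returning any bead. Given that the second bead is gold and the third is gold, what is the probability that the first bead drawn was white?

11/19

P(first=white and the second bead is gold and the third is gold) = (11/21)·(10/20)·(9/19) = 33/266.
P(E) = Σ over first color = 33/266 + 12/133 = 3/14.
By Bayes, P(first=white | E) = 33/266 / 3/14 = 11/19 ≈ 0.5789.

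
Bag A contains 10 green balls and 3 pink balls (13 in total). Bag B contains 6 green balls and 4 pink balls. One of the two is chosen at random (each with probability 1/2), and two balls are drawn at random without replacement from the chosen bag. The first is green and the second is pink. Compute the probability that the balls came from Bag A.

75/179

P(E | Bag A) = 5/26; P(E | Bag B) = 4/15.
P(E) = 1/2·5/26 + 1/2·4/15 = 179/780.
By Bayes' rule, P(Bag A | E) = 5/52 / 179/780 = 75/179 ≈ 0.4190.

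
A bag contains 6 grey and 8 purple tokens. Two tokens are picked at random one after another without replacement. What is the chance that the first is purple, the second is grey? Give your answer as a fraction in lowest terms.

Multiply the conditional probability of each draw in order, without replacement, so each draw removes one from its color and from the total.
P = (8/14) · (6/13) = 24/91 ≈ 0.2637.

24/91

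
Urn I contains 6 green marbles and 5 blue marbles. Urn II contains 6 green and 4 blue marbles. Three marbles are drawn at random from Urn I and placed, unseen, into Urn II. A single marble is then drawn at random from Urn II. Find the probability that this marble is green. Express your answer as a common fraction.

Condition on how many of the transferred marbles are green (from Urn I: 6 green of 11; then Urn II has 13 total).
  0 green: C(6,0)C(5,3)/C(11,3) = 2/33; then P = 6/13
  1 green: C(6,1)C(5,2)/C(11,3) = 4/11; then P = 7/13
  2 green: C(6,2)C(5,1)/C(11,3) = 5/11; then P = 8/13
  3 green: C(6,3)C(5,0)/C(11,3) = 4/33; then P = 9/13
P(green from Urn II) = 84/143 ≈ 0.5874.

84/143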